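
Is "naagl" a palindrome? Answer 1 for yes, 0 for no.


Input: naagl
Reversed: lgaan
  Compare pos 0 ('n') with pos 4 ('l'): MISMATCH
  Compare pos 1 ('a') with pos 3 ('g'): MISMATCH
Result: not a palindrome

0


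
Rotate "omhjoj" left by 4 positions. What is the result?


Input: "omhjoj", rotate left by 4
First 4 characters: "omhj"
Remaining characters: "oj"
Concatenate remaining + first: "oj" + "omhj" = "ojomhj"

ojomhj


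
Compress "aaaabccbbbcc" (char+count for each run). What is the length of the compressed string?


Input: aaaabccbbbcc
Runs:
  'a' x 4 => "a4"
  'b' x 1 => "b1"
  'c' x 2 => "c2"
  'b' x 3 => "b3"
  'c' x 2 => "c2"
Compressed: "a4b1c2b3c2"
Compressed length: 10

10


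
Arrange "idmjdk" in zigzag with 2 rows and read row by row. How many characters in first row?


Zigzag "idmjdk" into 2 rows:
Placing characters:
  'i' => row 0
  'd' => row 1
  'm' => row 0
  'j' => row 1
  'd' => row 0
  'k' => row 1
Rows:
  Row 0: "imd"
  Row 1: "djk"
First row length: 3

3


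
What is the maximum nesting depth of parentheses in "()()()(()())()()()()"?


Input: "()()()(()())()()()()"
Tracking depth:
  Position 0 '(': depth becomes 1
  Position 1 ')': depth becomes 0
  Position 2 '(': depth becomes 1
  Position 3 ')': depth becomes 0
  Position 4 '(': depth becomes 1
  Position 5 ')': depth becomes 0
  Position 6 '(': depth becomes 1
  Position 7 '(': depth becomes 2
  Position 8 ')': depth becomes 1
  Position 9 '(': depth becomes 2
  Position 10 ')': depth becomes 1
  Position 11 ')': depth becomes 0
  Position 12 '(': depth becomes 1
  Position 13 ')': depth becomes 0
  Position 14 '(': depth becomes 1
  Position 15 ')': depth becomes 0
  Position 16 '(': depth becomes 1
  Position 17 ')': depth becomes 0
  Position 18 '(': depth becomes 1
  Position 19 ')': depth becomes 0
Maximum depth reached: 2

2


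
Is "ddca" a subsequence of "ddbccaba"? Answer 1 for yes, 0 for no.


Check if "ddca" is a subsequence of "ddbccaba"
Greedy scan:
  Position 0 ('d'): matches sub[0] = 'd'
  Position 1 ('d'): matches sub[1] = 'd'
  Position 2 ('b'): no match needed
  Position 3 ('c'): matches sub[2] = 'c'
  Position 4 ('c'): no match needed
  Position 5 ('a'): matches sub[3] = 'a'
  Position 6 ('b'): no match needed
  Position 7 ('a'): no match needed
All 4 characters matched => is a subsequence

1


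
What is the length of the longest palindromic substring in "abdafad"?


Input: "abdafad"
Checking substrings for palindromes:
  [2:7] "dafad" (len 5) => palindrome
  [3:6] "afa" (len 3) => palindrome
Longest palindromic substring: "dafad" with length 5

5


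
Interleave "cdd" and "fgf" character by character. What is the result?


Interleaving "cdd" and "fgf":
  Position 0: 'c' from first, 'f' from second => "cf"
  Position 1: 'd' from first, 'g' from second => "dg"
  Position 2: 'd' from first, 'f' from second => "df"
Result: cfdgdf

cfdgdf


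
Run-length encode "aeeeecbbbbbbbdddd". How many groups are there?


Input: aeeeecbbbbbbbdddd
Scanning for consecutive runs:
  Group 1: 'a' x 1 (positions 0-0)
  Group 2: 'e' x 4 (positions 1-4)
  Group 3: 'c' x 1 (positions 5-5)
  Group 4: 'b' x 7 (positions 6-12)
  Group 5: 'd' x 4 (positions 13-16)
Total groups: 5

5


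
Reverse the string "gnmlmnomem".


Input: gnmlmnomem
Reading characters right to left:
  Position 9: 'm'
  Position 8: 'e'
  Position 7: 'm'
  Position 6: 'o'
  Position 5: 'n'
  Position 4: 'm'
  Position 3: 'l'
  Position 2: 'm'
  Position 1: 'n'
  Position 0: 'g'
Reversed: memonmlmng

memonmlmng


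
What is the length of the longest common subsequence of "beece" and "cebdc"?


LCS of "beece" and "cebdc"
DP table:
           c    e    b    d    c
      0    0    0    0    0    0
  b   0    0    0    1    1    1
  e   0    0    1    1    1    1
  e   0    0    1    1    1    1
  c   0    1    1    1    1    2
  e   0    1    2    2    2    2
LCS length = dp[5][5] = 2

2


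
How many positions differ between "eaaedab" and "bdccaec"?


Comparing "eaaedab" and "bdccaec" position by position:
  Position 0: 'e' vs 'b' => DIFFER
  Position 1: 'a' vs 'd' => DIFFER
  Position 2: 'a' vs 'c' => DIFFER
  Position 3: 'e' vs 'c' => DIFFER
  Position 4: 'd' vs 'a' => DIFFER
  Position 5: 'a' vs 'e' => DIFFER
  Position 6: 'b' vs 'c' => DIFFER
Positions that differ: 7

7


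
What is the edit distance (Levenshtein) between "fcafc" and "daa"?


Computing edit distance: "fcafc" -> "daa"
DP table:
           d    a    a
      0    1    2    3
  f   1    1    2    3
  c   2    2    2    3
  a   3    3    2    2
  f   4    4    3    3
  c   5    5    4    4
Edit distance = dp[5][3] = 4

4


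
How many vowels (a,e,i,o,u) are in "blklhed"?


Input: blklhed
Checking each character:
  'b' at position 0: consonant
  'l' at position 1: consonant
  'k' at position 2: consonant
  'l' at position 3: consonant
  'h' at position 4: consonant
  'e' at position 5: vowel (running total: 1)
  'd' at position 6: consonant
Total vowels: 1

1


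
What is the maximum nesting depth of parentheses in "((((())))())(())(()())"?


Input: "((((())))())(())(()())"
Tracking depth:
  Position 0 '(': depth becomes 1
  Position 1 '(': depth becomes 2
  Position 2 '(': depth becomes 3
  Position 3 '(': depth becomes 4
  Position 4 '(': depth becomes 5
  Position 5 ')': depth becomes 4
  Position 6 ')': depth becomes 3
  Position 7 ')': depth becomes 2
  Position 8 ')': depth becomes 1
  Position 9 '(': depth becomes 2
  Position 10 ')': depth becomes 1
  Position 11 ')': depth becomes 0
  Position 12 '(': depth becomes 1
  Position 13 '(': depth becomes 2
  Position 14 ')': depth becomes 1
  Position 15 ')': depth becomes 0
  Position 16 '(': depth becomes 1
  Position 17 '(': depth becomes 2
  Position 18 ')': depth becomes 1
  Position 19 '(': depth becomes 2
  Position 20 ')': depth becomes 1
  Position 21 ')': depth becomes 0
Maximum depth reached: 5

5


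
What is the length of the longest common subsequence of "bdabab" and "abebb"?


LCS of "bdabab" and "abebb"
DP table:
           a    b    e    b    b
      0    0    0    0    0    0
  b   0    0    1    1    1    1
  d   0    0    1    1    1    1
  a   0    1    1    1    1    1
  b   0    1    2    2    2    2
  a   0    1    2    2    2    2
  b   0    1    2    2    3    3
LCS length = dp[6][5] = 3

3


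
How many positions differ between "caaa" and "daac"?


Comparing "caaa" and "daac" position by position:
  Position 0: 'c' vs 'd' => DIFFER
  Position 1: 'a' vs 'a' => same
  Position 2: 'a' vs 'a' => same
  Position 3: 'a' vs 'c' => DIFFER
Positions that differ: 2

2


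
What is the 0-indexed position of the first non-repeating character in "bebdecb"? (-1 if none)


Input: bebdecb
Character frequencies:
  'b': 3
  'c': 1
  'd': 1
  'e': 2
Scanning left to right for freq == 1:
  Position 0 ('b'): freq=3, skip
  Position 1 ('e'): freq=2, skip
  Position 2 ('b'): freq=3, skip
  Position 3 ('d'): unique! => answer = 3

3


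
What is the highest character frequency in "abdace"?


Input: abdace
Character counts:
  'a': 2
  'b': 1
  'c': 1
  'd': 1
  'e': 1
Maximum frequency: 2

2


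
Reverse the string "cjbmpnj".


Input: cjbmpnj
Reading characters right to left:
  Position 6: 'j'
  Position 5: 'n'
  Position 4: 'p'
  Position 3: 'm'
  Position 2: 'b'
  Position 1: 'j'
  Position 0: 'c'
Reversed: jnpmbjc

jnpmbjc


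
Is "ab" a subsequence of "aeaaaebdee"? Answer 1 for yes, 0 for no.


Check if "ab" is a subsequence of "aeaaaebdee"
Greedy scan:
  Position 0 ('a'): matches sub[0] = 'a'
  Position 1 ('e'): no match needed
  Position 2 ('a'): no match needed
  Position 3 ('a'): no match needed
  Position 4 ('a'): no match needed
  Position 5 ('e'): no match needed
  Position 6 ('b'): matches sub[1] = 'b'
  Position 7 ('d'): no match needed
  Position 8 ('e'): no match needed
  Position 9 ('e'): no match needed
All 2 characters matched => is a subsequence

1


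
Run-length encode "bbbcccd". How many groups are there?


Input: bbbcccd
Scanning for consecutive runs:
  Group 1: 'b' x 3 (positions 0-2)
  Group 2: 'c' x 3 (positions 3-5)
  Group 3: 'd' x 1 (positions 6-6)
Total groups: 3

3


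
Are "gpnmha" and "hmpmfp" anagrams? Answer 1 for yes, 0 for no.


Strings: "gpnmha", "hmpmfp"
Sorted first:  aghmnp
Sorted second: fhmmpp
Differ at position 0: 'a' vs 'f' => not anagrams

0


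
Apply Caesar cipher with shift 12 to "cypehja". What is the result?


Caesar cipher: shift "cypehja" by 12
  'c' (pos 2) + 12 = pos 14 = 'o'
  'y' (pos 24) + 12 = pos 10 = 'k'
  'p' (pos 15) + 12 = pos 1 = 'b'
  'e' (pos 4) + 12 = pos 16 = 'q'
  'h' (pos 7) + 12 = pos 19 = 't'
  'j' (pos 9) + 12 = pos 21 = 'v'
  'a' (pos 0) + 12 = pos 12 = 'm'
Result: okbqtvm

okbqtvm


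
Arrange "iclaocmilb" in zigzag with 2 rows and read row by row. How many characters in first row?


Zigzag "iclaocmilb" into 2 rows:
Placing characters:
  'i' => row 0
  'c' => row 1
  'l' => row 0
  'a' => row 1
  'o' => row 0
  'c' => row 1
  'm' => row 0
  'i' => row 1
  'l' => row 0
  'b' => row 1
Rows:
  Row 0: "iloml"
  Row 1: "cacib"
First row length: 5

5


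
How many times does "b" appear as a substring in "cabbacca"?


Searching for "b" in "cabbacca"
Scanning each position:
  Position 0: "c" => no
  Position 1: "a" => no
  Position 2: "b" => MATCH
  Position 3: "b" => MATCH
  Position 4: "a" => no
  Position 5: "c" => no
  Position 6: "c" => no
  Position 7: "a" => no
Total occurrences: 2

2


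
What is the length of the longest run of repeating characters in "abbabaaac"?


Input: "abbabaaac"
Scanning for longest run:
  Position 1 ('b'): new char, reset run to 1
  Position 2 ('b'): continues run of 'b', length=2
  Position 3 ('a'): new char, reset run to 1
  Position 4 ('b'): new char, reset run to 1
  Position 5 ('a'): new char, reset run to 1
  Position 6 ('a'): continues run of 'a', length=2
  Position 7 ('a'): continues run of 'a', length=3
  Position 8 ('c'): new char, reset run to 1
Longest run: 'a' with length 3

3


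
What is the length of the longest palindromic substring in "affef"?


Input: "affef"
Checking substrings for palindromes:
  [2:5] "fef" (len 3) => palindrome
  [1:3] "ff" (len 2) => palindrome
Longest palindromic substring: "fef" with length 3

3


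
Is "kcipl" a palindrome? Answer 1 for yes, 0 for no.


Input: kcipl
Reversed: lpick
  Compare pos 0 ('k') with pos 4 ('l'): MISMATCH
  Compare pos 1 ('c') with pos 3 ('p'): MISMATCH
Result: not a palindrome

0


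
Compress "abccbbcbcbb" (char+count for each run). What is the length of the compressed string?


Input: abccbbcbcbb
Runs:
  'a' x 1 => "a1"
  'b' x 1 => "b1"
  'c' x 2 => "c2"
  'b' x 2 => "b2"
  'c' x 1 => "c1"
  'b' x 1 => "b1"
  'c' x 1 => "c1"
  'b' x 2 => "b2"
Compressed: "a1b1c2b2c1b1c1b2"
Compressed length: 16

16


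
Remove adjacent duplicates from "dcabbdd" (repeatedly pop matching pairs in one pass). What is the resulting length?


Input: dcabbdd
Stack-based adjacent duplicate removal:
  Read 'd': push. Stack: d
  Read 'c': push. Stack: dc
  Read 'a': push. Stack: dca
  Read 'b': push. Stack: dcab
  Read 'b': matches stack top 'b' => pop. Stack: dca
  Read 'd': push. Stack: dcad
  Read 'd': matches stack top 'd' => pop. Stack: dca
Final stack: "dca" (length 3)

3


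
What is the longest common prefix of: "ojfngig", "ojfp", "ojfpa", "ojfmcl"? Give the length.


Words: ojfngig, ojfp, ojfpa, ojfmcl
  Position 0: all 'o' => match
  Position 1: all 'j' => match
  Position 2: all 'f' => match
  Position 3: ('n', 'p', 'p', 'm') => mismatch, stop
LCP = "ojf" (length 3)

3


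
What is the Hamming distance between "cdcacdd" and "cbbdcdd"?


Comparing "cdcacdd" and "cbbdcdd" position by position:
  Position 0: 'c' vs 'c' => same
  Position 1: 'd' vs 'b' => differ
  Position 2: 'c' vs 'b' => differ
  Position 3: 'a' vs 'd' => differ
  Position 4: 'c' vs 'c' => same
  Position 5: 'd' vs 'd' => same
  Position 6: 'd' vs 'd' => same
Total differences (Hamming distance): 3

3


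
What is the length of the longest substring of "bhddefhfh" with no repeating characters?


Input: "bhddefhfh"
Sliding window (track last position of each char):
  Position 0 ('b'): window [0,0] length 1 -- new best
  Position 1 ('h'): window [0,1] length 2 -- new best
  Position 2 ('d'): window [0,2] length 3 -- new best
  Position 3 ('d'): repeat (last at 2), move window start to 3
  Position 3 ('d'): window [3,3] length 1
  Position 4 ('e'): window [3,4] length 2
  Position 5 ('f'): window [3,5] length 3
  Position 6 ('h'): window [3,6] length 4 -- new best
  Position 7 ('f'): repeat (last at 5), move window start to 6
  Position 7 ('f'): window [6,7] length 2
  Position 8 ('h'): repeat (last at 6), move window start to 7
  Position 8 ('h'): window [7,8] length 2
Longest substring with no repeats: "defh" with length 4

4


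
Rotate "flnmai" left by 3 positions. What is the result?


Input: "flnmai", rotate left by 3
First 3 characters: "fln"
Remaining characters: "mai"
Concatenate remaining + first: "mai" + "fln" = "maifln"

maifln


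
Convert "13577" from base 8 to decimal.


Input: "13577" in base 8
Positional expansion:
  Digit '1' (value 1) x 8^4 = 4096
  Digit '3' (value 3) x 8^3 = 1536
  Digit '5' (value 5) x 8^2 = 320
  Digit '7' (value 7) x 8^1 = 56
  Digit '7' (value 7) x 8^0 = 7
Sum = 6015

6015


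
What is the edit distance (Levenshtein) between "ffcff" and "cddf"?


Computing edit distance: "ffcff" -> "cddf"
DP table:
           c    d    d    f
      0    1    2    3    4
  f   1    1    2    3    3
  f   2    2    2    3    3
  c   3    2    3    3    4
  f   4    3    3    4    3
  f   5    4    4    4    4
Edit distance = dp[5][4] = 4

4


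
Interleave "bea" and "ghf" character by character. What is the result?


Interleaving "bea" and "ghf":
  Position 0: 'b' from first, 'g' from second => "bg"
  Position 1: 'e' from first, 'h' from second => "eh"
  Position 2: 'a' from first, 'f' from second => "af"
Result: bgehaf

bgehaf


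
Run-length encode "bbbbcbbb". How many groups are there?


Input: bbbbcbbb
Scanning for consecutive runs:
  Group 1: 'b' x 4 (positions 0-3)
  Group 2: 'c' x 1 (positions 4-4)
  Group 3: 'b' x 3 (positions 5-7)
Total groups: 3

3


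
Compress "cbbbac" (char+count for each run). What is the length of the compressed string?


Input: cbbbac
Runs:
  'c' x 1 => "c1"
  'b' x 3 => "b3"
  'a' x 1 => "a1"
  'c' x 1 => "c1"
Compressed: "c1b3a1c1"
Compressed length: 8

8


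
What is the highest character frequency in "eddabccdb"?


Input: eddabccdb
Character counts:
  'a': 1
  'b': 2
  'c': 2
  'd': 3
  'e': 1
Maximum frequency: 3

3


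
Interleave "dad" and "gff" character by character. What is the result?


Interleaving "dad" and "gff":
  Position 0: 'd' from first, 'g' from second => "dg"
  Position 1: 'a' from first, 'f' from second => "af"
  Position 2: 'd' from first, 'f' from second => "df"
Result: dgafdf

dgafdf


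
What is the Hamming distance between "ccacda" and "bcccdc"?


Comparing "ccacda" and "bcccdc" position by position:
  Position 0: 'c' vs 'b' => differ
  Position 1: 'c' vs 'c' => same
  Position 2: 'a' vs 'c' => differ
  Position 3: 'c' vs 'c' => same
  Position 4: 'd' vs 'd' => same
  Position 5: 'a' vs 'c' => differ
Total differences (Hamming distance): 3

3


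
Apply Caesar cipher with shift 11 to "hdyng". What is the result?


Caesar cipher: shift "hdyng" by 11
  'h' (pos 7) + 11 = pos 18 = 's'
  'd' (pos 3) + 11 = pos 14 = 'o'
  'y' (pos 24) + 11 = pos 9 = 'j'
  'n' (pos 13) + 11 = pos 24 = 'y'
  'g' (pos 6) + 11 = pos 17 = 'r'
Result: sojyr

sojyr


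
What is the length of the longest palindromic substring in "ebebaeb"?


Input: "ebebaeb"
Checking substrings for palindromes:
  [0:3] "ebe" (len 3) => palindrome
  [1:4] "beb" (len 3) => palindrome
Longest palindromic substring: "ebe" with length 3

3


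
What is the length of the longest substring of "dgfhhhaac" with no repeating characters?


Input: "dgfhhhaac"
Sliding window (track last position of each char):
  Position 0 ('d'): window [0,0] length 1 -- new best
  Position 1 ('g'): window [0,1] length 2 -- new best
  Position 2 ('f'): window [0,2] length 3 -- new best
  Position 3 ('h'): window [0,3] length 4 -- new best
  Position 4 ('h'): repeat (last at 3), move window start to 4
  Position 4 ('h'): window [4,4] length 1
  Position 5 ('h'): repeat (last at 4), move window start to 5
  Position 5 ('h'): window [5,5] length 1
  Position 6 ('a'): window [5,6] length 2
  Position 7 ('a'): repeat (last at 6), move window start to 7
  Position 7 ('a'): window [7,7] length 1
  Position 8 ('c'): window [7,8] length 2
Longest substring with no repeats: "dgfh" with length 4

4


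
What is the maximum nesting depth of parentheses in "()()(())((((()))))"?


Input: "()()(())((((()))))"
Tracking depth:
  Position 0 '(': depth becomes 1
  Position 1 ')': depth becomes 0
  Position 2 '(': depth becomes 1
  Position 3 ')': depth becomes 0
  Position 4 '(': depth becomes 1
  Position 5 '(': depth becomes 2
  Position 6 ')': depth becomes 1
  Position 7 ')': depth becomes 0
  Position 8 '(': depth becomes 1
  Position 9 '(': depth becomes 2
  Position 10 '(': depth becomes 3
  Position 11 '(': depth becomes 4
  Position 12 '(': depth becomes 5
  Position 13 ')': depth becomes 4
  Position 14 ')': depth becomes 3
  Position 15 ')': depth becomes 2
  Position 16 ')': depth becomes 1
  Position 17 ')': depth becomes 0
Maximum depth reached: 5

5


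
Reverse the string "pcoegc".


Input: pcoegc
Reading characters right to left:
  Position 5: 'c'
  Position 4: 'g'
  Position 3: 'e'
  Position 2: 'o'
  Position 1: 'c'
  Position 0: 'p'
Reversed: cgeocp

cgeocp


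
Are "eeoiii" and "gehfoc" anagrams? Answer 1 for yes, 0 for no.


Strings: "eeoiii", "gehfoc"
Sorted first:  eeiiio
Sorted second: cefgho
Differ at position 0: 'e' vs 'c' => not anagrams

0


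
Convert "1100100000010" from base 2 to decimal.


Input: "1100100000010" in base 2
Positional expansion:
  Digit '1' (value 1) x 2^12 = 4096
  Digit '1' (value 1) x 2^11 = 2048
  Digit '0' (value 0) x 2^10 = 0
  Digit '0' (value 0) x 2^9 = 0
  Digit '1' (value 1) x 2^8 = 256
  Digit '0' (value 0) x 2^7 = 0
  Digit '0' (value 0) x 2^6 = 0
  Digit '0' (value 0) x 2^5 = 0
  Digit '0' (value 0) x 2^4 = 0
  Digit '0' (value 0) x 2^3 = 0
  Digit '0' (value 0) x 2^2 = 0
  Digit '1' (value 1) x 2^1 = 2
  Digit '0' (value 0) x 2^0 = 0
Sum = 6402

6402


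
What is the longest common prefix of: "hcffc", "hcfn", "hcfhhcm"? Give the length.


Words: hcffc, hcfn, hcfhhcm
  Position 0: all 'h' => match
  Position 1: all 'c' => match
  Position 2: all 'f' => match
  Position 3: ('f', 'n', 'h') => mismatch, stop
LCP = "hcf" (length 3)

3


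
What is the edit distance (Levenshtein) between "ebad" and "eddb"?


Computing edit distance: "ebad" -> "eddb"
DP table:
           e    d    d    b
      0    1    2    3    4
  e   1    0    1    2    3
  b   2    1    1    2    2
  a   3    2    2    2    3
  d   4    3    2    2    3
Edit distance = dp[4][4] = 3

3


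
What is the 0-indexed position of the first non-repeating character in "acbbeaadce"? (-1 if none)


Input: acbbeaadce
Character frequencies:
  'a': 3
  'b': 2
  'c': 2
  'd': 1
  'e': 2
Scanning left to right for freq == 1:
  Position 0 ('a'): freq=3, skip
  Position 1 ('c'): freq=2, skip
  Position 2 ('b'): freq=2, skip
  Position 3 ('b'): freq=2, skip
  Position 4 ('e'): freq=2, skip
  Position 5 ('a'): freq=3, skip
  Position 6 ('a'): freq=3, skip
  Position 7 ('d'): unique! => answer = 7

7


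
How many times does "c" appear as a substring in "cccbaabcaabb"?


Searching for "c" in "cccbaabcaabb"
Scanning each position:
  Position 0: "c" => MATCH
  Position 1: "c" => MATCH
  Position 2: "c" => MATCH
  Position 3: "b" => no
  Position 4: "a" => no
  Position 5: "a" => no
  Position 6: "b" => no
  Position 7: "c" => MATCH
  Position 8: "a" => no
  Position 9: "a" => no
  Position 10: "b" => no
  Position 11: "b" => no
Total occurrences: 4

4


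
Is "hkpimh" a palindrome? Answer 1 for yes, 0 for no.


Input: hkpimh
Reversed: hmipkh
  Compare pos 0 ('h') with pos 5 ('h'): match
  Compare pos 1 ('k') with pos 4 ('m'): MISMATCH
  Compare pos 2 ('p') with pos 3 ('i'): MISMATCH
Result: not a palindrome

0


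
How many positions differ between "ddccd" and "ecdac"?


Comparing "ddccd" and "ecdac" position by position:
  Position 0: 'd' vs 'e' => DIFFER
  Position 1: 'd' vs 'c' => DIFFER
  Position 2: 'c' vs 'd' => DIFFER
  Position 3: 'c' vs 'a' => DIFFER
  Position 4: 'd' vs 'c' => DIFFER
Positions that differ: 5

5


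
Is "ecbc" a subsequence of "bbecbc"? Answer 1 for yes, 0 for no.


Check if "ecbc" is a subsequence of "bbecbc"
Greedy scan:
  Position 0 ('b'): no match needed
  Position 1 ('b'): no match needed
  Position 2 ('e'): matches sub[0] = 'e'
  Position 3 ('c'): matches sub[1] = 'c'
  Position 4 ('b'): matches sub[2] = 'b'
  Position 5 ('c'): matches sub[3] = 'c'
All 4 characters matched => is a subsequence

1


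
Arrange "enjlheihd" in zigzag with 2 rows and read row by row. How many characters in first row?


Zigzag "enjlheihd" into 2 rows:
Placing characters:
  'e' => row 0
  'n' => row 1
  'j' => row 0
  'l' => row 1
  'h' => row 0
  'e' => row 1
  'i' => row 0
  'h' => row 1
  'd' => row 0
Rows:
  Row 0: "ejhid"
  Row 1: "nleh"
First row length: 5

5


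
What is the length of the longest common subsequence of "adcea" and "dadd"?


LCS of "adcea" and "dadd"
DP table:
           d    a    d    d
      0    0    0    0    0
  a   0    0    1    1    1
  d   0    1    1    2    2
  c   0    1    1    2    2
  e   0    1    1    2    2
  a   0    1    2    2    2
LCS length = dp[5][4] = 2

2


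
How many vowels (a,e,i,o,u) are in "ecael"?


Input: ecael
Checking each character:
  'e' at position 0: vowel (running total: 1)
  'c' at position 1: consonant
  'a' at position 2: vowel (running total: 2)
  'e' at position 3: vowel (running total: 3)
  'l' at position 4: consonant
Total vowels: 3

3


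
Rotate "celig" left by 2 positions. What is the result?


Input: "celig", rotate left by 2
First 2 characters: "ce"
Remaining characters: "lig"
Concatenate remaining + first: "lig" + "ce" = "ligce"

ligce


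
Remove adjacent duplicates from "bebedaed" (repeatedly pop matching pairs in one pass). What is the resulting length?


Input: bebedaed
Stack-based adjacent duplicate removal:
  Read 'b': push. Stack: b
  Read 'e': push. Stack: be
  Read 'b': push. Stack: beb
  Read 'e': push. Stack: bebe
  Read 'd': push. Stack: bebed
  Read 'a': push. Stack: bebeda
  Read 'e': push. Stack: bebedae
  Read 'd': push. Stack: bebedaed
Final stack: "bebedaed" (length 8)

8


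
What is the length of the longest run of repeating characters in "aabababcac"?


Input: "aabababcac"
Scanning for longest run:
  Position 1 ('a'): continues run of 'a', length=2
  Position 2 ('b'): new char, reset run to 1
  Position 3 ('a'): new char, reset run to 1
  Position 4 ('b'): new char, reset run to 1
  Position 5 ('a'): new char, reset run to 1
  Position 6 ('b'): new char, reset run to 1
  Position 7 ('c'): new char, reset run to 1
  Position 8 ('a'): new char, reset run to 1
  Position 9 ('c'): new char, reset run to 1
Longest run: 'a' with length 2

2


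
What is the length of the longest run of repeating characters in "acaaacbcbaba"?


Input: "acaaacbcbaba"
Scanning for longest run:
  Position 1 ('c'): new char, reset run to 1
  Position 2 ('a'): new char, reset run to 1
  Position 3 ('a'): continues run of 'a', length=2
  Position 4 ('a'): continues run of 'a', length=3
  Position 5 ('c'): new char, reset run to 1
  Position 6 ('b'): new char, reset run to 1
  Position 7 ('c'): new char, reset run to 1
  Position 8 ('b'): new char, reset run to 1
  Position 9 ('a'): new char, reset run to 1
  Position 10 ('b'): new char, reset run to 1
  Position 11 ('a'): new char, reset run to 1
Longest run: 'a' with length 3

3


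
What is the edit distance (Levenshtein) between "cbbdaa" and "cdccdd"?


Computing edit distance: "cbbdaa" -> "cdccdd"
DP table:
           c    d    c    c    d    d
      0    1    2    3    4    5    6
  c   1    0    1    2    3    4    5
  b   2    1    1    2    3    4    5
  b   3    2    2    2    3    4    5
  d   4    3    2    3    3    3    4
  a   5    4    3    3    4    4    4
  a   6    5    4    4    4    5    5
Edit distance = dp[6][6] = 5

5


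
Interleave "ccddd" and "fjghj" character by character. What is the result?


Interleaving "ccddd" and "fjghj":
  Position 0: 'c' from first, 'f' from second => "cf"
  Position 1: 'c' from first, 'j' from second => "cj"
  Position 2: 'd' from first, 'g' from second => "dg"
  Position 3: 'd' from first, 'h' from second => "dh"
  Position 4: 'd' from first, 'j' from second => "dj"
Result: cfcjdgdhdj

cfcjdgdhdj


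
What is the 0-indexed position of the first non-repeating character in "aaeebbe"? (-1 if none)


Input: aaeebbe
Character frequencies:
  'a': 2
  'b': 2
  'e': 3
Scanning left to right for freq == 1:
  Position 0 ('a'): freq=2, skip
  Position 1 ('a'): freq=2, skip
  Position 2 ('e'): freq=3, skip
  Position 3 ('e'): freq=3, skip
  Position 4 ('b'): freq=2, skip
  Position 5 ('b'): freq=2, skip
  Position 6 ('e'): freq=3, skip
  No unique character found => answer = -1

-1


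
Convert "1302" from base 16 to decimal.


Input: "1302" in base 16
Positional expansion:
  Digit '1' (value 1) x 16^3 = 4096
  Digit '3' (value 3) x 16^2 = 768
  Digit '0' (value 0) x 16^1 = 0
  Digit '2' (value 2) x 16^0 = 2
Sum = 4866

4866


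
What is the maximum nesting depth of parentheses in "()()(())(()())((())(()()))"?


Input: "()()(())(()())((())(()()))"
Tracking depth:
  Position 0 '(': depth becomes 1
  Position 1 ')': depth becomes 0
  Position 2 '(': depth becomes 1
  Position 3 ')': depth becomes 0
  Position 4 '(': depth becomes 1
  Position 5 '(': depth becomes 2
  Position 6 ')': depth becomes 1
  Position 7 ')': depth becomes 0
  Position 8 '(': depth becomes 1
  Position 9 '(': depth becomes 2
  Position 10 ')': depth becomes 1
  Position 11 '(': depth becomes 2
  Position 12 ')': depth becomes 1
  Position 13 ')': depth becomes 0
  Position 14 '(': depth becomes 1
  Position 15 '(': depth becomes 2
  Position 16 '(': depth becomes 3
  Position 17 ')': depth becomes 2
  Position 18 ')': depth becomes 1
  Position 19 '(': depth becomes 2
  Position 20 '(': depth becomes 3
  Position 21 ')': depth becomes 2
  Position 22 '(': depth becomes 3
  Position 23 ')': depth becomes 2
  Position 24 ')': depth becomes 1
  Position 25 ')': depth becomes 0
Maximum depth reached: 3

3


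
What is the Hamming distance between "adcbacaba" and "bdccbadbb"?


Comparing "adcbacaba" and "bdccbadbb" position by position:
  Position 0: 'a' vs 'b' => differ
  Position 1: 'd' vs 'd' => same
  Position 2: 'c' vs 'c' => same
  Position 3: 'b' vs 'c' => differ
  Position 4: 'a' vs 'b' => differ
  Position 5: 'c' vs 'a' => differ
  Position 6: 'a' vs 'd' => differ
  Position 7: 'b' vs 'b' => same
  Position 8: 'a' vs 'b' => differ
Total differences (Hamming distance): 6

6


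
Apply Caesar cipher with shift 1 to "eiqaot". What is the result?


Caesar cipher: shift "eiqaot" by 1
  'e' (pos 4) + 1 = pos 5 = 'f'
  'i' (pos 8) + 1 = pos 9 = 'j'
  'q' (pos 16) + 1 = pos 17 = 'r'
  'a' (pos 0) + 1 = pos 1 = 'b'
  'o' (pos 14) + 1 = pos 15 = 'p'
  't' (pos 19) + 1 = pos 20 = 'u'
Result: fjrbpu

fjrbpu


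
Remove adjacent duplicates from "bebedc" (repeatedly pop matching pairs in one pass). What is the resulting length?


Input: bebedc
Stack-based adjacent duplicate removal:
  Read 'b': push. Stack: b
  Read 'e': push. Stack: be
  Read 'b': push. Stack: beb
  Read 'e': push. Stack: bebe
  Read 'd': push. Stack: bebed
  Read 'c': push. Stack: bebedc
Final stack: "bebedc" (length 6)

6


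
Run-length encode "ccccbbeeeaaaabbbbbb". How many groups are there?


Input: ccccbbeeeaaaabbbbbb
Scanning for consecutive runs:
  Group 1: 'c' x 4 (positions 0-3)
  Group 2: 'b' x 2 (positions 4-5)
  Group 3: 'e' x 3 (positions 6-8)
  Group 4: 'a' x 4 (positions 9-12)
  Group 5: 'b' x 6 (positions 13-18)
Total groups: 5

5


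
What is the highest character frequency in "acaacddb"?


Input: acaacddb
Character counts:
  'a': 3
  'b': 1
  'c': 2
  'd': 2
Maximum frequency: 3

3


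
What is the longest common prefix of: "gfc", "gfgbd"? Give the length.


Words: gfc, gfgbd
  Position 0: all 'g' => match
  Position 1: all 'f' => match
  Position 2: ('c', 'g') => mismatch, stop
LCP = "gf" (length 2)

2


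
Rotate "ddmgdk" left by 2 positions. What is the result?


Input: "ddmgdk", rotate left by 2
First 2 characters: "dd"
Remaining characters: "mgdk"
Concatenate remaining + first: "mgdk" + "dd" = "mgdkdd"

mgdkdd


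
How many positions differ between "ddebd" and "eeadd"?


Comparing "ddebd" and "eeadd" position by position:
  Position 0: 'd' vs 'e' => DIFFER
  Position 1: 'd' vs 'e' => DIFFER
  Position 2: 'e' vs 'a' => DIFFER
  Position 3: 'b' vs 'd' => DIFFER
  Position 4: 'd' vs 'd' => same
Positions that differ: 4

4


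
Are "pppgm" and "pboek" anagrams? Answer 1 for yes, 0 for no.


Strings: "pppgm", "pboek"
Sorted first:  gmppp
Sorted second: bekop
Differ at position 0: 'g' vs 'b' => not anagrams

0


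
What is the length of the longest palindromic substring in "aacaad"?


Input: "aacaad"
Checking substrings for palindromes:
  [0:5] "aacaa" (len 5) => palindrome
  [1:4] "aca" (len 3) => palindrome
  [0:2] "aa" (len 2) => palindrome
  [3:5] "aa" (len 2) => palindrome
Longest palindromic substring: "aacaa" with length 5

5


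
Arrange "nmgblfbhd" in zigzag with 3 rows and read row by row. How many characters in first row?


Zigzag "nmgblfbhd" into 3 rows:
Placing characters:
  'n' => row 0
  'm' => row 1
  'g' => row 2
  'b' => row 1
  'l' => row 0
  'f' => row 1
  'b' => row 2
  'h' => row 1
  'd' => row 0
Rows:
  Row 0: "nld"
  Row 1: "mbfh"
  Row 2: "gb"
First row length: 3

3


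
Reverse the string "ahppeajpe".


Input: ahppeajpe
Reading characters right to left:
  Position 8: 'e'
  Position 7: 'p'
  Position 6: 'j'
  Position 5: 'a'
  Position 4: 'e'
  Position 3: 'p'
  Position 2: 'p'
  Position 1: 'h'
  Position 0: 'a'
Reversed: epjaeppha

epjaeppha


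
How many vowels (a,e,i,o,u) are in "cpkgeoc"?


Input: cpkgeoc
Checking each character:
  'c' at position 0: consonant
  'p' at position 1: consonant
  'k' at position 2: consonant
  'g' at position 3: consonant
  'e' at position 4: vowel (running total: 1)
  'o' at position 5: vowel (running total: 2)
  'c' at position 6: consonant
Total vowels: 2

2


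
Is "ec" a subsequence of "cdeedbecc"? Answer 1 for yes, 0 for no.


Check if "ec" is a subsequence of "cdeedbecc"
Greedy scan:
  Position 0 ('c'): no match needed
  Position 1 ('d'): no match needed
  Position 2 ('e'): matches sub[0] = 'e'
  Position 3 ('e'): no match needed
  Position 4 ('d'): no match needed
  Position 5 ('b'): no match needed
  Position 6 ('e'): no match needed
  Position 7 ('c'): matches sub[1] = 'c'
  Position 8 ('c'): no match needed
All 2 characters matched => is a subsequence

1


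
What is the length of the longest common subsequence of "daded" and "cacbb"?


LCS of "daded" and "cacbb"
DP table:
           c    a    c    b    b
      0    0    0    0    0    0
  d   0    0    0    0    0    0
  a   0    0    1    1    1    1
  d   0    0    1    1    1    1
  e   0    0    1    1    1    1
  d   0    0    1    1    1    1
LCS length = dp[5][5] = 1

1


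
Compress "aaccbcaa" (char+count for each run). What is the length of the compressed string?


Input: aaccbcaa
Runs:
  'a' x 2 => "a2"
  'c' x 2 => "c2"
  'b' x 1 => "b1"
  'c' x 1 => "c1"
  'a' x 2 => "a2"
Compressed: "a2c2b1c1a2"
Compressed length: 10

10


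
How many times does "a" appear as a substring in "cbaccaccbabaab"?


Searching for "a" in "cbaccaccbabaab"
Scanning each position:
  Position 0: "c" => no
  Position 1: "b" => no
  Position 2: "a" => MATCH
  Position 3: "c" => no
  Position 4: "c" => no
  Position 5: "a" => MATCH
  Position 6: "c" => no
  Position 7: "c" => no
  Position 8: "b" => no
  Position 9: "a" => MATCH
  Position 10: "b" => no
  Position 11: "a" => MATCH
  Position 12: "a" => MATCH
  Position 13: "b" => no
Total occurrences: 5

5


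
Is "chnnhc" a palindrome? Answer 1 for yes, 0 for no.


Input: chnnhc
Reversed: chnnhc
  Compare pos 0 ('c') with pos 5 ('c'): match
  Compare pos 1 ('h') with pos 4 ('h'): match
  Compare pos 2 ('n') with pos 3 ('n'): match
Result: palindrome

1


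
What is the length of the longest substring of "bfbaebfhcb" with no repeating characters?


Input: "bfbaebfhcb"
Sliding window (track last position of each char):
  Position 0 ('b'): window [0,0] length 1 -- new best
  Position 1 ('f'): window [0,1] length 2 -- new best
  Position 2 ('b'): repeat (last at 0), move window start to 1
  Position 2 ('b'): window [1,2] length 2
  Position 3 ('a'): window [1,3] length 3 -- new best
  Position 4 ('e'): window [1,4] length 4 -- new best
  Position 5 ('b'): repeat (last at 2), move window start to 3
  Position 5 ('b'): window [3,5] length 3
  Position 6 ('f'): window [3,6] length 4
  Position 7 ('h'): window [3,7] length 5 -- new best
  Position 8 ('c'): window [3,8] length 6 -- new best
  Position 9 ('b'): repeat (last at 5), move window start to 6
  Position 9 ('b'): window [6,9] length 4
Longest substring with no repeats: "aebfhc" with length 6

6


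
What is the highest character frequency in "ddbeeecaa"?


Input: ddbeeecaa
Character counts:
  'a': 2
  'b': 1
  'c': 1
  'd': 2
  'e': 3
Maximum frequency: 3

3


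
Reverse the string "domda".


Input: domda
Reading characters right to left:
  Position 4: 'a'
  Position 3: 'd'
  Position 2: 'm'
  Position 1: 'o'
  Position 0: 'd'
Reversed: admod

admod


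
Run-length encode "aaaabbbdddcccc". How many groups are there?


Input: aaaabbbdddcccc
Scanning for consecutive runs:
  Group 1: 'a' x 4 (positions 0-3)
  Group 2: 'b' x 3 (positions 4-6)
  Group 3: 'd' x 3 (positions 7-9)
  Group 4: 'c' x 4 (positions 10-13)
Total groups: 4

4


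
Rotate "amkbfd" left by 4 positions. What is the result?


Input: "amkbfd", rotate left by 4
First 4 characters: "amkb"
Remaining characters: "fd"
Concatenate remaining + first: "fd" + "amkb" = "fdamkb"

fdamkb


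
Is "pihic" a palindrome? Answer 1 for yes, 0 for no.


Input: pihic
Reversed: cihip
  Compare pos 0 ('p') with pos 4 ('c'): MISMATCH
  Compare pos 1 ('i') with pos 3 ('i'): match
Result: not a palindrome

0


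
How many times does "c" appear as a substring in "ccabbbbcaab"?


Searching for "c" in "ccabbbbcaab"
Scanning each position:
  Position 0: "c" => MATCH
  Position 1: "c" => MATCH
  Position 2: "a" => no
  Position 3: "b" => no
  Position 4: "b" => no
  Position 5: "b" => no
  Position 6: "b" => no
  Position 7: "c" => MATCH
  Position 8: "a" => no
  Position 9: "a" => no
  Position 10: "b" => no
Total occurrences: 3

3


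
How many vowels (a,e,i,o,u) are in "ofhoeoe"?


Input: ofhoeoe
Checking each character:
  'o' at position 0: vowel (running total: 1)
  'f' at position 1: consonant
  'h' at position 2: consonant
  'o' at position 3: vowel (running total: 2)
  'e' at position 4: vowel (running total: 3)
  'o' at position 5: vowel (running total: 4)
  'e' at position 6: vowel (running total: 5)
Total vowels: 5

5


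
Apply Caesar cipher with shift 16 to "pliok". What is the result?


Caesar cipher: shift "pliok" by 16
  'p' (pos 15) + 16 = pos 5 = 'f'
  'l' (pos 11) + 16 = pos 1 = 'b'
  'i' (pos 8) + 16 = pos 24 = 'y'
  'o' (pos 14) + 16 = pos 4 = 'e'
  'k' (pos 10) + 16 = pos 0 = 'a'
Result: fbyea

fbyea


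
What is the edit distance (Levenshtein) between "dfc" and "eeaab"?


Computing edit distance: "dfc" -> "eeaab"
DP table:
           e    e    a    a    b
      0    1    2    3    4    5
  d   1    1    2    3    4    5
  f   2    2    2    3    4    5
  c   3    3    3    3    4    5
Edit distance = dp[3][5] = 5

5


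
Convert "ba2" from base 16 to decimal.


Input: "ba2" in base 16
Positional expansion:
  Digit 'b' (value 11) x 16^2 = 2816
  Digit 'a' (value 10) x 16^1 = 160
  Digit '2' (value 2) x 16^0 = 2
Sum = 2978

2978


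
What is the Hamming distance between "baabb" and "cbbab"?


Comparing "baabb" and "cbbab" position by position:
  Position 0: 'b' vs 'c' => differ
  Position 1: 'a' vs 'b' => differ
  Position 2: 'a' vs 'b' => differ
  Position 3: 'b' vs 'a' => differ
  Position 4: 'b' vs 'b' => same
Total differences (Hamming distance): 4

4


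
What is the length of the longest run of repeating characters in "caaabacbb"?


Input: "caaabacbb"
Scanning for longest run:
  Position 1 ('a'): new char, reset run to 1
  Position 2 ('a'): continues run of 'a', length=2
  Position 3 ('a'): continues run of 'a', length=3
  Position 4 ('b'): new char, reset run to 1
  Position 5 ('a'): new char, reset run to 1
  Position 6 ('c'): new char, reset run to 1
  Position 7 ('b'): new char, reset run to 1
  Position 8 ('b'): continues run of 'b', length=2
Longest run: 'a' with length 3

3


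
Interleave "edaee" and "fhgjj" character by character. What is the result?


Interleaving "edaee" and "fhgjj":
  Position 0: 'e' from first, 'f' from second => "ef"
  Position 1: 'd' from first, 'h' from second => "dh"
  Position 2: 'a' from first, 'g' from second => "ag"
  Position 3: 'e' from first, 'j' from second => "ej"
  Position 4: 'e' from first, 'j' from second => "ej"
Result: efdhagejej

efdhagejej


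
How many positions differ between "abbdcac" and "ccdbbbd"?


Comparing "abbdcac" and "ccdbbbd" position by position:
  Position 0: 'a' vs 'c' => DIFFER
  Position 1: 'b' vs 'c' => DIFFER
  Position 2: 'b' vs 'd' => DIFFER
  Position 3: 'd' vs 'b' => DIFFER
  Position 4: 'c' vs 'b' => DIFFER
  Position 5: 'a' vs 'b' => DIFFER
  Position 6: 'c' vs 'd' => DIFFER
Positions that differ: 7

7


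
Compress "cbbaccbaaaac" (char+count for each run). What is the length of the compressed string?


Input: cbbaccbaaaac
Runs:
  'c' x 1 => "c1"
  'b' x 2 => "b2"
  'a' x 1 => "a1"
  'c' x 2 => "c2"
  'b' x 1 => "b1"
  'a' x 4 => "a4"
  'c' x 1 => "c1"
Compressed: "c1b2a1c2b1a4c1"
Compressed length: 14

14


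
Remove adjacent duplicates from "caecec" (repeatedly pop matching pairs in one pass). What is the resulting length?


Input: caecec
Stack-based adjacent duplicate removal:
  Read 'c': push. Stack: c
  Read 'a': push. Stack: ca
  Read 'e': push. Stack: cae
  Read 'c': push. Stack: caec
  Read 'e': push. Stack: caece
  Read 'c': push. Stack: caecec
Final stack: "caecec" (length 6)

6


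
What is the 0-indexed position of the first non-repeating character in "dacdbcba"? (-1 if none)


Input: dacdbcba
Character frequencies:
  'a': 2
  'b': 2
  'c': 2
  'd': 2
Scanning left to right for freq == 1:
  Position 0 ('d'): freq=2, skip
  Position 1 ('a'): freq=2, skip
  Position 2 ('c'): freq=2, skip
  Position 3 ('d'): freq=2, skip
  Position 4 ('b'): freq=2, skip
  Position 5 ('c'): freq=2, skip
  Position 6 ('b'): freq=2, skip
  Position 7 ('a'): freq=2, skip
  No unique character found => answer = -1

-1


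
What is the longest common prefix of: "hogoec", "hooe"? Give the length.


Words: hogoec, hooe
  Position 0: all 'h' => match
  Position 1: all 'o' => match
  Position 2: ('g', 'o') => mismatch, stop
LCP = "ho" (length 2)

2


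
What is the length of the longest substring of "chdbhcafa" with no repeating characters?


Input: "chdbhcafa"
Sliding window (track last position of each char):
  Position 0 ('c'): window [0,0] length 1 -- new best
  Position 1 ('h'): window [0,1] length 2 -- new best
  Position 2 ('d'): window [0,2] length 3 -- new best
  Position 3 ('b'): window [0,3] length 4 -- new best
  Position 4 ('h'): repeat (last at 1), move window start to 2
  Position 4 ('h'): window [2,4] length 3
  Position 5 ('c'): window [2,5] length 4
  Position 6 ('a'): window [2,6] length 5 -- new best
  Position 7 ('f'): window [2,7] length 6 -- new best
  Position 8 ('a'): repeat (last at 6), move window start to 7
  Position 8 ('a'): window [7,8] length 2
Longest substring with no repeats: "dbhcaf" with length 6

6
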